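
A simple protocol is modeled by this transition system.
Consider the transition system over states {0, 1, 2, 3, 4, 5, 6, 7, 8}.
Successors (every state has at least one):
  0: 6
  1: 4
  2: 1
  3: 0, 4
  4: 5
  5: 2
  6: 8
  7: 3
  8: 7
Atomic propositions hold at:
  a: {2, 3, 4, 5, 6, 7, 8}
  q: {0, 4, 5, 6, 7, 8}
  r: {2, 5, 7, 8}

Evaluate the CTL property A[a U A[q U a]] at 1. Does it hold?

A[q U a]: least fixpoint, start Z0 = Sat(a) = {2, 3, 4, 5, 6, 7, 8}, add states in Sat(q) with every successor in Z. Z1 = {0, 2, 3, 4, 5, 6, 7, 8}; fixed.
Sat(A[q U a]) = {0, 2, 3, 4, 5, 6, 7, 8}
A[a U A[q U a]]: least fixpoint, start Z0 = Sat(A[q U a]) = {0, 2, 3, 4, 5, 6, 7, 8}, add states in Sat(a) with every successor in Z. Already a fixed point.
Sat(A[a U A[q U a]]) = {0, 2, 3, 4, 5, 6, 7, 8}
1 ∉ Sat(A[a U A[q U a]]) = {0, 2, 3, 4, 5, 6, 7, 8}, so the formula does not hold at 1.

No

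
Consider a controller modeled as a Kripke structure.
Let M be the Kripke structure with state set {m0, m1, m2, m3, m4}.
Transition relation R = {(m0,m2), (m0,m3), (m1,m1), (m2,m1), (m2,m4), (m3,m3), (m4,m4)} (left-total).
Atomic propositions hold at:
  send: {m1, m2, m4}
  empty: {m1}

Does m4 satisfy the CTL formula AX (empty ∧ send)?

Sat(empty ∧ send) = {m1}
Sat(AX (empty ∧ send)) = {s : every successor in {m1}} = {m1}
m4 ∉ Sat(AX (empty ∧ send)) = {m1}, so the formula does not hold at m4.

No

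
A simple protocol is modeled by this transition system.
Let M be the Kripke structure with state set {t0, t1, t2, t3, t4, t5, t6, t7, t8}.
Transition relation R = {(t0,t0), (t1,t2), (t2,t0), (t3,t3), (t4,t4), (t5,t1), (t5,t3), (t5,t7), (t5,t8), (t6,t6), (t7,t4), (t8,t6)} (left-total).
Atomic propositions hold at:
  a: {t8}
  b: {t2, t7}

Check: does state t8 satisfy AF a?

Yes

AF a: least fixpoint, start Z0 = {t8}, add states with every successor in Z. Already a fixed point.
Sat(AF a) = {t8}
t8 ∈ Sat(AF a) = {t8}, so the formula holds at t8.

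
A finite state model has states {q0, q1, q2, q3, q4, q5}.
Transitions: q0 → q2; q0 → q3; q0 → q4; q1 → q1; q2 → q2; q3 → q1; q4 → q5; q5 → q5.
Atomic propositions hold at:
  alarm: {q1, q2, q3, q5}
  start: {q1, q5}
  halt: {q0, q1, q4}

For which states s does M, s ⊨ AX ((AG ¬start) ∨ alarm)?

Sat(¬start) = {q0, q2, q3, q4}
AG ¬start: greatest fixpoint, start Z0 = {q0, q2, q3, q4}, keep only states in Sat with every successor in Z. Z1 = {q0, q2}; Z2 = {q2}; fixed.
Sat(AG ¬start) = {q2}
Sat((AG ¬start) ∨ alarm) = {q1, q2, q3, q5}
Sat(AX ((AG ¬start) ∨ alarm)) = {s : every successor in {q1, q2, q3, q5}} = {q1, q2, q3, q4, q5}

{q1, q2, q3, q4, q5}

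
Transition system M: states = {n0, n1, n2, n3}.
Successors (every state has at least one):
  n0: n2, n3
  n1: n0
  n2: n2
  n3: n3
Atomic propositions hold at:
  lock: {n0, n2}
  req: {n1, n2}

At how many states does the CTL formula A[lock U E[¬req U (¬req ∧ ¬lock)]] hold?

2

Sat(¬req) = {n0, n3}
Sat(¬lock) = {n1, n3}
Sat(¬req ∧ ¬lock) = {n3}
E[¬req U (¬req ∧ ¬lock)]: least fixpoint, start Z0 = Sat((¬req ∧ ¬lock)) = {n3}, add states in Sat(¬req) with some successor in Z. Z1 = {n0, n3}; fixed.
Sat(E[¬req U (¬req ∧ ¬lock)]) = {n0, n3}
A[lock U E[¬req U (¬req ∧ ¬lock)]]: least fixpoint, start Z0 = Sat(E[¬req U (¬req ∧ ¬lock)]) = {n0, n3}, add states in Sat(lock) with every successor in Z. Already a fixed point.
Sat(A[lock U E[¬req U (¬req ∧ ¬lock)]]) = {n0, n3}
|Sat(A[lock U E[¬req U (¬req ∧ ¬lock)]])| = |{n0, n3}| = 2.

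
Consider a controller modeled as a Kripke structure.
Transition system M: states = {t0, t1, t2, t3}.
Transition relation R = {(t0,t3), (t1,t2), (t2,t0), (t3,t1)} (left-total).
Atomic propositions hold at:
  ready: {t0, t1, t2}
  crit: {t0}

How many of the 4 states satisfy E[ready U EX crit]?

Sat(EX crit) = {s : some successor in {t0}} = {t2}
E[ready U EX crit]: least fixpoint, start Z0 = Sat(EX crit) = {t2}, add states in Sat(ready) with some successor in Z. Z1 = {t1, t2}; fixed.
Sat(E[ready U EX crit]) = {t1, t2}
|Sat(E[ready U EX crit])| = |{t1, t2}| = 2.

2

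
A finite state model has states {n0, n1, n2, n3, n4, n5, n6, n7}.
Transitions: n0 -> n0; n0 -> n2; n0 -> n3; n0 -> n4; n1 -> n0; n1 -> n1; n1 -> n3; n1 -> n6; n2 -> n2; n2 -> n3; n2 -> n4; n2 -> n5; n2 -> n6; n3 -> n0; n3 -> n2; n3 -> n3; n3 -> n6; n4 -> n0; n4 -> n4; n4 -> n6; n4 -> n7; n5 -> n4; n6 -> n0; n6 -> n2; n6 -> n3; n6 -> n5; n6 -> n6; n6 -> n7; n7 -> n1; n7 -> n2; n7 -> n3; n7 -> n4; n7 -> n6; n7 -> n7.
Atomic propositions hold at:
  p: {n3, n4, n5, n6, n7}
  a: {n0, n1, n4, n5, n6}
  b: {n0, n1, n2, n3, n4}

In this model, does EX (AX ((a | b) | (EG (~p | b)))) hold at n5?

No

Sat(a | b) = {n0, n1, n2, n3, n4, n5, n6}
Sat(~p) = {n0, n1, n2}
Sat(~p | b) = {n0, n1, n2, n3, n4}
EG (~p | b): greatest fixpoint, start Z0 = {n0, n1, n2, n3, n4}, keep only states in Sat with some successor in Z. Already a fixed point.
Sat(EG (~p | b)) = {n0, n1, n2, n3, n4}
Sat((a | b) | (EG (~p | b))) = {n0, n1, n2, n3, n4, n5, n6}
Sat(AX ((a | b) | (EG (~p | b)))) = {s : every successor in {n0, n1, n2, n3, n4, n5, n6}} = {n0, n1, n2, n3, n5}
Sat(EX (AX ((a | b) | (EG (~p | b))))) = {s : some successor in {n0, n1, n2, n3, n5}} = {n0, n1, n2, n3, n4, n6, n7}
n5 ∉ Sat(EX (AX ((a | b) | (EG (~p | b))))) = {n0, n1, n2, n3, n4, n6, n7}, so the formula does not hold at n5.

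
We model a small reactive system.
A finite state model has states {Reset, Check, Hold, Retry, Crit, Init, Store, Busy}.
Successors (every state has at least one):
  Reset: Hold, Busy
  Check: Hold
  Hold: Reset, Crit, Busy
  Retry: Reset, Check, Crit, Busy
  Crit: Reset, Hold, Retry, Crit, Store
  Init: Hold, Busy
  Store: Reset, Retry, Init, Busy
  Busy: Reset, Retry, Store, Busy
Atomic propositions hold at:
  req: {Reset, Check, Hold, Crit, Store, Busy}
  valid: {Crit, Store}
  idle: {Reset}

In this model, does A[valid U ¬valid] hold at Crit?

No

Sat(¬valid) = {Reset, Check, Hold, Retry, Init, Busy}
A[valid U ¬valid]: least fixpoint, start Z0 = Sat(¬valid) = {Reset, Check, Hold, Retry, Init, Busy}, add states in Sat(valid) with every successor in Z. Z1 = {Reset, Check, Hold, Retry, Init, Store, Busy}; fixed.
Sat(A[valid U ¬valid]) = {Reset, Check, Hold, Retry, Init, Store, Busy}
Crit ∉ Sat(A[valid U ¬valid]) = {Reset, Check, Hold, Retry, Init, Store, Busy}, so the formula does not hold at Crit.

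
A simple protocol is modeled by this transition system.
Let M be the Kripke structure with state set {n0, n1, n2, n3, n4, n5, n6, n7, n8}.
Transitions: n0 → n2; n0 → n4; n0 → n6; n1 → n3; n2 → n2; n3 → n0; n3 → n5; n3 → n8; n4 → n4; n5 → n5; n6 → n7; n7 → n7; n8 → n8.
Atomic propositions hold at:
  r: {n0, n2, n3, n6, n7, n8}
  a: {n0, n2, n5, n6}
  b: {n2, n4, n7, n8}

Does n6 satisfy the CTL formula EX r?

Yes

Sat(EX r) = {s : some successor in {n0, n2, n3, n6, n7, n8}} = {n0, n1, n2, n3, n6, n7, n8}
n6 ∈ Sat(EX r) = {n0, n1, n2, n3, n6, n7, n8}, so the formula holds at n6.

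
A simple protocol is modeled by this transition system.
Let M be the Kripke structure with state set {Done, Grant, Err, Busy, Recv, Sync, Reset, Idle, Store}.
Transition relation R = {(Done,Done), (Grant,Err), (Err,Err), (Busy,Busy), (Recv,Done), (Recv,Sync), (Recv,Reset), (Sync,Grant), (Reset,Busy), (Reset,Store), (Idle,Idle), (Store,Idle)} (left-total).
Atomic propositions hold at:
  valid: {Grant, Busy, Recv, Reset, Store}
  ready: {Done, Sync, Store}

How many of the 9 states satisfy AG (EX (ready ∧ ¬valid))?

1

Sat(¬valid) = {Done, Err, Sync, Idle}
Sat(ready ∧ ¬valid) = {Done, Sync}
Sat(EX (ready ∧ ¬valid)) = {s : some successor in {Done, Sync}} = {Done, Recv}
AG (EX (ready ∧ ¬valid)): greatest fixpoint, start Z0 = {Done, Recv}, keep only states in Sat with every successor in Z. Z1 = {Done}; fixed.
Sat(AG (EX (ready ∧ ¬valid))) = {Done}
|Sat(AG (EX (ready ∧ ¬valid)))| = |{Done}| = 1.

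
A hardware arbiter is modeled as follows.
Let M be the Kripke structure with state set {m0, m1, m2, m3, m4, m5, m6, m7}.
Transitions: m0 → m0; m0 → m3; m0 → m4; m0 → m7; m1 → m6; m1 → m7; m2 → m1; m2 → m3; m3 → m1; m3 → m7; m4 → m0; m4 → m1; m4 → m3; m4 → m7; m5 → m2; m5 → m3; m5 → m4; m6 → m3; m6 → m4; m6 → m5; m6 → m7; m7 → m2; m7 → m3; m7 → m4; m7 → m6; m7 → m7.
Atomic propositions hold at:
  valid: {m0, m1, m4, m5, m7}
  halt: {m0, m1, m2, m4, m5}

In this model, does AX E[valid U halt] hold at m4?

No

E[valid U halt]: least fixpoint, start Z0 = Sat(halt) = {m0, m1, m2, m4, m5}, add states in Sat(valid) with some successor in Z. Z1 = {m0, m1, m2, m4, m5, m7}; fixed.
Sat(E[valid U halt]) = {m0, m1, m2, m4, m5, m7}
Sat(AX E[valid U halt]) = {s : every successor in {m0, m1, m2, m4, m5, m7}} = {m3}
m4 ∉ Sat(AX E[valid U halt]) = {m3}, so the formula does not hold at m4.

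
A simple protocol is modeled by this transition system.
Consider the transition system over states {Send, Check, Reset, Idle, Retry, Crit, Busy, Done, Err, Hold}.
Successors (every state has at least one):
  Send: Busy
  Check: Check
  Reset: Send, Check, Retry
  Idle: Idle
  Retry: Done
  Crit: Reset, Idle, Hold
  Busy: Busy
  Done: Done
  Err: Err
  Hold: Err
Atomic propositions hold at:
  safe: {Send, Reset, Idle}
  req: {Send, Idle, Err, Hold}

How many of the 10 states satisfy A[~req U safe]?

3

Sat(~req) = {Check, Reset, Retry, Crit, Busy, Done}
A[~req U safe]: least fixpoint, start Z0 = Sat(safe) = {Send, Reset, Idle}, add states in Sat(~req) with every successor in Z. Already a fixed point.
Sat(A[~req U safe]) = {Send, Reset, Idle}
|Sat(A[~req U safe])| = |{Send, Reset, Idle}| = 3.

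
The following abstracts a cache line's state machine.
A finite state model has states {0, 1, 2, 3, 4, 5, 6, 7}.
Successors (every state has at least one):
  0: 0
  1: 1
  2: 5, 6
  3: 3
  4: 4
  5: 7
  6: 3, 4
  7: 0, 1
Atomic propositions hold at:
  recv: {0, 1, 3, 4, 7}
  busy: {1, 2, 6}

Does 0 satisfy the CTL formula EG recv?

EG recv: greatest fixpoint, start Z0 = {0, 1, 3, 4, 7}, keep only states in Sat with some successor in Z. Already a fixed point.
Sat(EG recv) = {0, 1, 3, 4, 7}
0 ∈ Sat(EG recv) = {0, 1, 3, 4, 7}, so the formula holds at 0.

Yes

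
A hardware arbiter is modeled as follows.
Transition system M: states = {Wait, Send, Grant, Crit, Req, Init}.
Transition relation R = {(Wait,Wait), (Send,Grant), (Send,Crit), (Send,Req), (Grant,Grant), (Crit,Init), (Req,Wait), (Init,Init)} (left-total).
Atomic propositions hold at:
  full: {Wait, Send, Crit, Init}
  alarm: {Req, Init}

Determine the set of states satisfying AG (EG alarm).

EG alarm: greatest fixpoint, start Z0 = {Req, Init}, keep only states in Sat with some successor in Z. Z1 = {Init}; fixed.
Sat(EG alarm) = {Init}
AG (EG alarm): greatest fixpoint, start Z0 = {Init}, keep only states in Sat with every successor in Z. Already a fixed point.
Sat(AG (EG alarm)) = {Init}

{Init}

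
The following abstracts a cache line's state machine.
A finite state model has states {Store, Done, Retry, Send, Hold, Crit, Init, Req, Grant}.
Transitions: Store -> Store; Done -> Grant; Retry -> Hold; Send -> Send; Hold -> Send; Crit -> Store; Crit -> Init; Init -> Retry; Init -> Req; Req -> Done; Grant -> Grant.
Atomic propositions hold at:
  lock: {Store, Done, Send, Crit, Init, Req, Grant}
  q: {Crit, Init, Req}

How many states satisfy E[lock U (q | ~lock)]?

5

Sat(~lock) = {Retry, Hold}
Sat(q | ~lock) = {Retry, Hold, Crit, Init, Req}
E[lock U (q | ~lock)]: least fixpoint, start Z0 = Sat((q | ~lock)) = {Retry, Hold, Crit, Init, Req}, add states in Sat(lock) with some successor in Z. Already a fixed point.
Sat(E[lock U (q | ~lock)]) = {Retry, Hold, Crit, Init, Req}
|Sat(E[lock U (q | ~lock)])| = |{Retry, Hold, Crit, Init, Req}| = 5.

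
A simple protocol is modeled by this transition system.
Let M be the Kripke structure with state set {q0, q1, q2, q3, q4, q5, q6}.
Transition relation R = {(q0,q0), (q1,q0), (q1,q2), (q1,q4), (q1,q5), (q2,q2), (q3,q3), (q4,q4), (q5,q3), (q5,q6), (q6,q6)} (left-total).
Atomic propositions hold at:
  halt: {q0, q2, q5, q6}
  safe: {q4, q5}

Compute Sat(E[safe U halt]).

{q0, q2, q5, q6}

E[safe U halt]: least fixpoint, start Z0 = Sat(halt) = {q0, q2, q5, q6}, add states in Sat(safe) with some successor in Z. Already a fixed point.
Sat(E[safe U halt]) = {q0, q2, q5, q6}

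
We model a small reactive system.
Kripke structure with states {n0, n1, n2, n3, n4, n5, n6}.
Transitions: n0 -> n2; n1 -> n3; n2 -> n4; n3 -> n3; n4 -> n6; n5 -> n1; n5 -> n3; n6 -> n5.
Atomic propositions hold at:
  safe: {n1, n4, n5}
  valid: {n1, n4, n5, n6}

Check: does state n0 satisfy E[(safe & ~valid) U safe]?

Sat(~valid) = {n0, n2, n3}
Sat(safe & ~valid) = ∅
E[(safe & ~valid) U safe]: least fixpoint, start Z0 = Sat(safe) = {n1, n4, n5}, add states in Sat(safe & ~valid) with some successor in Z. Already a fixed point.
Sat(E[(safe & ~valid) U safe]) = {n1, n4, n5}
n0 ∉ Sat(E[(safe & ~valid) U safe]) = {n1, n4, n5}, so the formula does not hold at n0.

No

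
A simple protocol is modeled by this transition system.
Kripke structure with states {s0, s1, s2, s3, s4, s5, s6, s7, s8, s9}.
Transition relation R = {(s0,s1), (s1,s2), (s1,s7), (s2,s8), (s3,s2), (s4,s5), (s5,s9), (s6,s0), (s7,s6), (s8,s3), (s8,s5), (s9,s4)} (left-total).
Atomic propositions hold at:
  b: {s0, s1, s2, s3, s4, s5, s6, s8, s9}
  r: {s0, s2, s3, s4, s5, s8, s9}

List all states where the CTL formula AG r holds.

AG r: greatest fixpoint, start Z0 = {s0, s2, s3, s4, s5, s8, s9}, keep only states in Sat with every successor in Z. Z1 = {s2, s3, s4, s5, s8, s9}; fixed.
Sat(AG r) = {s2, s3, s4, s5, s8, s9}

{s2, s3, s4, s5, s8, s9}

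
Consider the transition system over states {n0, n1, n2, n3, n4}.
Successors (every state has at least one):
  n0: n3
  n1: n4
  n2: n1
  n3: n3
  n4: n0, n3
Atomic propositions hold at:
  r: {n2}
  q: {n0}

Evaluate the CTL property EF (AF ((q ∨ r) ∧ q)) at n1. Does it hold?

Sat(q ∨ r) = {n0, n2}
Sat((q ∨ r) ∧ q) = {n0}
AF ((q ∨ r) ∧ q): least fixpoint, start Z0 = {n0}, add states with every successor in Z. Already a fixed point.
Sat(AF ((q ∨ r) ∧ q)) = {n0}
EF (AF ((q ∨ r) ∧ q)): least fixpoint, start Z0 = {n0}, add states with some successor in Z. Z1 = {n0, n4}; Z2 = {n0, n1, n4}; Z3 = {n0, n1, n2, n4}; fixed.
Sat(EF (AF ((q ∨ r) ∧ q))) = {n0, n1, n2, n4}
n1 ∈ Sat(EF (AF ((q ∨ r) ∧ q))) = {n0, n1, n2, n4}, so the formula holds at n1.

Yes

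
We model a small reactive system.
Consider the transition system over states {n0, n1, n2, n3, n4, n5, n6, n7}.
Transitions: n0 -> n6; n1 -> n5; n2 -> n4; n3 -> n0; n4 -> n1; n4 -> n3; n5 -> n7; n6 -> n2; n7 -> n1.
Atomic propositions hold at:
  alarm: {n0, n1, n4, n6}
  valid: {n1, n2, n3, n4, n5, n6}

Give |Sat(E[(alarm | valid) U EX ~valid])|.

7

Sat(alarm | valid) = {n0, n1, n2, n3, n4, n5, n6}
Sat(~valid) = {n0, n7}
Sat(EX ~valid) = {s : some successor in {n0, n7}} = {n3, n5}
E[(alarm | valid) U EX ~valid]: least fixpoint, start Z0 = Sat(EX ~valid) = {n3, n5}, add states in Sat(alarm | valid) with some successor in Z. Z1 = {n1, n3, n4, n5}; Z2 = {n1, n2, n3, n4, n5}; Z3 = {n1, n2, n3, n4, n5, n6}; Z4 = {n0, n1, n2, n3, n4, n5, n6}; fixed.
Sat(E[(alarm | valid) U EX ~valid]) = {n0, n1, n2, n3, n4, n5, n6}
|Sat(E[(alarm | valid) U EX ~valid])| = |{n0, n1, n2, n3, n4, n5, n6}| = 7.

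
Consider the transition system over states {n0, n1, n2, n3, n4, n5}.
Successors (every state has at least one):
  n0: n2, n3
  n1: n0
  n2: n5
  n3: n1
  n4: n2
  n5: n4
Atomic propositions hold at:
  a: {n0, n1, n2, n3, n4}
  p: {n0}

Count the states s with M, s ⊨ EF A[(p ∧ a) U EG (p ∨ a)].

Sat(p ∧ a) = {n0}
Sat(p ∨ a) = {n0, n1, n2, n3, n4}
EG (p ∨ a): greatest fixpoint, start Z0 = {n0, n1, n2, n3, n4}, keep only states in Sat with some successor in Z. Z1 = {n0, n1, n3, n4}; Z2 = {n0, n1, n3}; fixed.
Sat(EG (p ∨ a)) = {n0, n1, n3}
A[(p ∧ a) U EG (p ∨ a)]: least fixpoint, start Z0 = Sat(EG (p ∨ a)) = {n0, n1, n3}, add states in Sat(p ∧ a) with every successor in Z. Already a fixed point.
Sat(A[(p ∧ a) U EG (p ∨ a)]) = {n0, n1, n3}
EF A[(p ∧ a) U EG (p ∨ a)]: least fixpoint, start Z0 = {n0, n1, n3}, add states with some successor in Z. Already a fixed point.
Sat(EF A[(p ∧ a) U EG (p ∨ a)]) = {n0, n1, n3}
|Sat(EF A[(p ∧ a) U EG (p ∨ a)])| = |{n0, n1, n3}| = 3.

3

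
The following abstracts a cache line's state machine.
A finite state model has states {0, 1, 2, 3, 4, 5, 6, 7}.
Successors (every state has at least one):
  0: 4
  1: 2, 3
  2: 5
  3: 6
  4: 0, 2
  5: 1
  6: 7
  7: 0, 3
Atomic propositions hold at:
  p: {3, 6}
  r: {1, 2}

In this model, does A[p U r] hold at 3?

No

A[p U r]: least fixpoint, start Z0 = Sat(r) = {1, 2}, add states in Sat(p) with every successor in Z. Already a fixed point.
Sat(A[p U r]) = {1, 2}
3 ∉ Sat(A[p U r]) = {1, 2}, so the formula does not hold at 3.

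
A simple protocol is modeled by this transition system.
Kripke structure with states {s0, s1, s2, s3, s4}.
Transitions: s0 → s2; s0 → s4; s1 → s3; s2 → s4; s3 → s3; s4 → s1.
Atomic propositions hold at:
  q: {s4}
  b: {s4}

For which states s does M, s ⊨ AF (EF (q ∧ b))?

Sat(q ∧ b) = {s4}
EF (q ∧ b): least fixpoint, start Z0 = {s4}, add states with some successor in Z. Z1 = {s0, s2, s4}; fixed.
Sat(EF (q ∧ b)) = {s0, s2, s4}
AF (EF (q ∧ b)): least fixpoint, start Z0 = {s0, s2, s4}, add states with every successor in Z. Already a fixed point.
Sat(AF (EF (q ∧ b))) = {s0, s2, s4}

{s0, s2, s4}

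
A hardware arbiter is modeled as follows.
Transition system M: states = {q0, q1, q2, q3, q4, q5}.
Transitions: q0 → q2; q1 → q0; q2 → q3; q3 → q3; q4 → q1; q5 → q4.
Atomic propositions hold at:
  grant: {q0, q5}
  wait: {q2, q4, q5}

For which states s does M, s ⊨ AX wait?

Sat(AX wait) = {s : every successor in {q2, q4, q5}} = {q0, q5}

{q0, q5}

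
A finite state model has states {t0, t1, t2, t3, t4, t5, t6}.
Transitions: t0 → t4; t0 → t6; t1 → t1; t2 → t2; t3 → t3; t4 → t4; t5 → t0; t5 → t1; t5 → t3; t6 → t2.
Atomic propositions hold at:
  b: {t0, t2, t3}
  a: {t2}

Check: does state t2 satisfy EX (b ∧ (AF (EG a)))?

Yes

EG a: greatest fixpoint, start Z0 = {t2}, keep only states in Sat with some successor in Z. Already a fixed point.
Sat(EG a) = {t2}
AF (EG a): least fixpoint, start Z0 = {t2}, add states with every successor in Z. Z1 = {t2, t6}; fixed.
Sat(AF (EG a)) = {t2, t6}
Sat(b ∧ (AF (EG a))) = {t2}
Sat(EX (b ∧ (AF (EG a)))) = {s : some successor in {t2}} = {t2, t6}
t2 ∈ Sat(EX (b ∧ (AF (EG a)))) = {t2, t6}, so the formula holds at t2.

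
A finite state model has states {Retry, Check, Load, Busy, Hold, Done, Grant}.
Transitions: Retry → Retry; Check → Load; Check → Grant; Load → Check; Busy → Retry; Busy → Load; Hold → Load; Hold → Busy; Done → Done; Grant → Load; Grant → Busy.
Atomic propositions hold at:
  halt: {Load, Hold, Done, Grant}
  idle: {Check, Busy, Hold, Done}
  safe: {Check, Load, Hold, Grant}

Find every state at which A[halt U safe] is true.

{Check, Load, Hold, Grant}

A[halt U safe]: least fixpoint, start Z0 = Sat(safe) = {Check, Load, Hold, Grant}, add states in Sat(halt) with every successor in Z. Already a fixed point.
Sat(A[halt U safe]) = {Check, Load, Hold, Grant}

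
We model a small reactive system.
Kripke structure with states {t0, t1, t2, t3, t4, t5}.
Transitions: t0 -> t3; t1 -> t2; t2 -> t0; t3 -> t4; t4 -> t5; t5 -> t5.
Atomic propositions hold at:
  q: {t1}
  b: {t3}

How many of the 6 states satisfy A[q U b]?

A[q U b]: least fixpoint, start Z0 = Sat(b) = {t3}, add states in Sat(q) with every successor in Z. Already a fixed point.
Sat(A[q U b]) = {t3}
|Sat(A[q U b])| = |{t3}| = 1.

1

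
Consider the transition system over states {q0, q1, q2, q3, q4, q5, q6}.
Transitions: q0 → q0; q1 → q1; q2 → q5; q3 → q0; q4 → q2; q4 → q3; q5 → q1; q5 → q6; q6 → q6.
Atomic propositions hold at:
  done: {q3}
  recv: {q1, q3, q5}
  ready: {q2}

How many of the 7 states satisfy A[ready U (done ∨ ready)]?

2

Sat(done ∨ ready) = {q2, q3}
A[ready U (done ∨ ready)]: least fixpoint, start Z0 = Sat((done ∨ ready)) = {q2, q3}, add states in Sat(ready) with every successor in Z. Already a fixed point.
Sat(A[ready U (done ∨ ready)]) = {q2, q3}
|Sat(A[ready U (done ∨ ready)])| = |{q2, q3}| = 2.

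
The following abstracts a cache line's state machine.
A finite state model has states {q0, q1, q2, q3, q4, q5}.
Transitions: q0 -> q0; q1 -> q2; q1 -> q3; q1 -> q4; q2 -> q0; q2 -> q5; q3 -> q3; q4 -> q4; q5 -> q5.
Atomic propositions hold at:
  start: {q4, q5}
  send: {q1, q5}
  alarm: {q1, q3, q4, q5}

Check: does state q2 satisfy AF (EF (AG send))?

Yes

AG send: greatest fixpoint, start Z0 = {q1, q5}, keep only states in Sat with every successor in Z. Z1 = {q5}; fixed.
Sat(AG send) = {q5}
EF (AG send): least fixpoint, start Z0 = {q5}, add states with some successor in Z. Z1 = {q2, q5}; Z2 = {q1, q2, q5}; fixed.
Sat(EF (AG send)) = {q1, q2, q5}
AF (EF (AG send)): least fixpoint, start Z0 = {q1, q2, q5}, add states with every successor in Z. Already a fixed point.
Sat(AF (EF (AG send))) = {q1, q2, q5}
q2 ∈ Sat(AF (EF (AG send))) = {q1, q2, q5}, so the formula holds at q2.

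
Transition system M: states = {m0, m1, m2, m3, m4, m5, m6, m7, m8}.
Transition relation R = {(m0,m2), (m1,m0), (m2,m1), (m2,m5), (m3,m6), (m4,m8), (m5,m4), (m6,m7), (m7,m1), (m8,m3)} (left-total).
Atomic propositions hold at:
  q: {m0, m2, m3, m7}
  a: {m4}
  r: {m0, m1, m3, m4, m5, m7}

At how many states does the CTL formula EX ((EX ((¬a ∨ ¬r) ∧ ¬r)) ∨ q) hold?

5

Sat(¬a) = {m0, m1, m2, m3, m5, m6, m7, m8}
Sat(¬r) = {m2, m6, m8}
Sat(¬a ∨ ¬r) = {m0, m1, m2, m3, m5, m6, m7, m8}
Sat((¬a ∨ ¬r) ∧ ¬r) = {m2, m6, m8}
Sat(EX ((¬a ∨ ¬r) ∧ ¬r)) = {s : some successor in {m2, m6, m8}} = {m0, m3, m4}
Sat((EX ((¬a ∨ ¬r) ∧ ¬r)) ∨ q) = {m0, m2, m3, m4, m7}
Sat(EX ((EX ((¬a ∨ ¬r) ∧ ¬r)) ∨ q)) = {s : some successor in {m0, m2, m3, m4, m7}} = {m0, m1, m5, m6, m8}
|Sat(EX ((EX ((¬a ∨ ¬r) ∧ ¬r)) ∨ q))| = |{m0, m1, m5, m6, m8}| = 5.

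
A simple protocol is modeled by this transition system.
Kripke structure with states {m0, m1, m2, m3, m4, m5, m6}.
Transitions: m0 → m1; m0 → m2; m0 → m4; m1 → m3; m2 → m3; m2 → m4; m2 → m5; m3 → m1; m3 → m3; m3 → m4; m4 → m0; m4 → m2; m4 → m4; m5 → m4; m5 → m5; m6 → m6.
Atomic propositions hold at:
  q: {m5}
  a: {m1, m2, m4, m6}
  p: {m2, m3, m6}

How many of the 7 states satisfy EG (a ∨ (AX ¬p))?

Sat(¬p) = {m0, m1, m4, m5}
Sat(AX ¬p) = {s : every successor in {m0, m1, m4, m5}} = {m5}
Sat(a ∨ (AX ¬p)) = {m1, m2, m4, m5, m6}
EG (a ∨ (AX ¬p)): greatest fixpoint, start Z0 = {m1, m2, m4, m5, m6}, keep only states in Sat with some successor in Z. Z1 = {m2, m4, m5, m6}; fixed.
Sat(EG (a ∨ (AX ¬p))) = {m2, m4, m5, m6}
|Sat(EG (a ∨ (AX ¬p)))| = |{m2, m4, m5, m6}| = 4.

4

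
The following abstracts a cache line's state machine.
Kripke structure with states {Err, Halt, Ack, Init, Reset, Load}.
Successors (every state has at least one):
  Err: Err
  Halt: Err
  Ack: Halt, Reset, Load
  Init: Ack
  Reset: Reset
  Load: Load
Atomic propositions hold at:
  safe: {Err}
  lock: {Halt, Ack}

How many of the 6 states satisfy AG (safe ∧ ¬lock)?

Sat(¬lock) = {Err, Init, Reset, Load}
Sat(safe ∧ ¬lock) = {Err}
AG (safe ∧ ¬lock): greatest fixpoint, start Z0 = {Err}, keep only states in Sat with every successor in Z. Already a fixed point.
Sat(AG (safe ∧ ¬lock)) = {Err}
|Sat(AG (safe ∧ ¬lock))| = |{Err}| = 1.

1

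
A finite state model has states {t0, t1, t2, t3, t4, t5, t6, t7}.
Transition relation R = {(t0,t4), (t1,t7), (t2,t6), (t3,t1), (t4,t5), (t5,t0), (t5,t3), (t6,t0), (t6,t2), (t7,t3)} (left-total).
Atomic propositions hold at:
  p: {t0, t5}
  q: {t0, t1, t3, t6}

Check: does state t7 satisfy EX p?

Sat(EX p) = {s : some successor in {t0, t5}} = {t4, t5, t6}
t7 ∉ Sat(EX p) = {t4, t5, t6}, so the formula does not hold at t7.

No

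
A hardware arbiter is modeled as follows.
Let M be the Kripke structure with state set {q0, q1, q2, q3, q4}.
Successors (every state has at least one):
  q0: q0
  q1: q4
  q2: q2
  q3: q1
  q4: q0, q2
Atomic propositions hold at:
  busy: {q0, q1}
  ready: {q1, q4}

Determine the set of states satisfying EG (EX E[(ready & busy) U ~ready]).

Sat(ready & busy) = {q1}
Sat(~ready) = {q0, q2, q3}
E[(ready & busy) U ~ready]: least fixpoint, start Z0 = Sat(~ready) = {q0, q2, q3}, add states in Sat(ready & busy) with some successor in Z. Already a fixed point.
Sat(E[(ready & busy) U ~ready]) = {q0, q2, q3}
Sat(EX E[(ready & busy) U ~ready]) = {s : some successor in {q0, q2, q3}} = {q0, q2, q4}
EG (EX E[(ready & busy) U ~ready]): greatest fixpoint, start Z0 = {q0, q2, q4}, keep only states in Sat with some successor in Z. Already a fixed point.
Sat(EG (EX E[(ready & busy) U ~ready])) = {q0, q2, q4}

{q0, q2, q4}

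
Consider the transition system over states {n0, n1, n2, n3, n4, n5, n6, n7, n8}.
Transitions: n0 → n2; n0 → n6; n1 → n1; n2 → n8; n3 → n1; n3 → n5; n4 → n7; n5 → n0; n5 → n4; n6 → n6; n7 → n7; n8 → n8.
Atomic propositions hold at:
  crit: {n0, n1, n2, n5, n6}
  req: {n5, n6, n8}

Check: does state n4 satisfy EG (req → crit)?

Yes

Sat(req → crit) = {n0, n1, n2, n3, n4, n5, n6, n7}
EG (req → crit): greatest fixpoint, start Z0 = {n0, n1, n2, n3, n4, n5, n6, n7}, keep only states in Sat with some successor in Z. Z1 = {n0, n1, n3, n4, n5, n6, n7}; fixed.
Sat(EG (req → crit)) = {n0, n1, n3, n4, n5, n6, n7}
n4 ∈ Sat(EG (req → crit)) = {n0, n1, n3, n4, n5, n6, n7}, so the formula holds at n4.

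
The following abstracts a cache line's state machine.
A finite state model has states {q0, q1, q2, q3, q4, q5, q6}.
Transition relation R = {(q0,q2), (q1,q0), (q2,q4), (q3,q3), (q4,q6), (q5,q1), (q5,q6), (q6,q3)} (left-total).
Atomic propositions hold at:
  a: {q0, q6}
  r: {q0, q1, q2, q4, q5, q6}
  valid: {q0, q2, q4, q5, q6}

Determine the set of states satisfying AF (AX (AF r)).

{q0, q1, q2, q4, q5}

AF r: least fixpoint, start Z0 = {q0, q1, q2, q4, q5, q6}, add states with every successor in Z. Already a fixed point.
Sat(AF r) = {q0, q1, q2, q4, q5, q6}
Sat(AX (AF r)) = {s : every successor in {q0, q1, q2, q4, q5, q6}} = {q0, q1, q2, q4, q5}
AF (AX (AF r)): least fixpoint, start Z0 = {q0, q1, q2, q4, q5}, add states with every successor in Z. Already a fixed point.
Sat(AF (AX (AF r))) = {q0, q1, q2, q4, q5}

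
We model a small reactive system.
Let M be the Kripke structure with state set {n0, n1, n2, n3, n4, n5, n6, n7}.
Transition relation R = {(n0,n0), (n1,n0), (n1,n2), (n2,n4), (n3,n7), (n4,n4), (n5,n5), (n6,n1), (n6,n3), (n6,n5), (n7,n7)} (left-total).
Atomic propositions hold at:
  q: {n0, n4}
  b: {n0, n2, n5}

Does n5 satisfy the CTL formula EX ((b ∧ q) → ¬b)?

Sat(b ∧ q) = {n0}
Sat(¬b) = {n1, n3, n4, n6, n7}
Sat((b ∧ q) → ¬b) = {n1, n2, n3, n4, n5, n6, n7}
Sat(EX ((b ∧ q) → ¬b)) = {s : some successor in {n1, n2, n3, n4, n5, n6, n7}} = {n1, n2, n3, n4, n5, n6, n7}
n5 ∈ Sat(EX ((b ∧ q) → ¬b)) = {n1, n2, n3, n4, n5, n6, n7}, so the formula holds at n5.

Yes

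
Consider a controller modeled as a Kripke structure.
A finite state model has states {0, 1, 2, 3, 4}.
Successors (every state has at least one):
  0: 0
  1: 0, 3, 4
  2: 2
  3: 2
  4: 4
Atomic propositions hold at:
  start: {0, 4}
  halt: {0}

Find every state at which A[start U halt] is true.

{0}

A[start U halt]: least fixpoint, start Z0 = Sat(halt) = {0}, add states in Sat(start) with every successor in Z. Already a fixed point.
Sat(A[start U halt]) = {0}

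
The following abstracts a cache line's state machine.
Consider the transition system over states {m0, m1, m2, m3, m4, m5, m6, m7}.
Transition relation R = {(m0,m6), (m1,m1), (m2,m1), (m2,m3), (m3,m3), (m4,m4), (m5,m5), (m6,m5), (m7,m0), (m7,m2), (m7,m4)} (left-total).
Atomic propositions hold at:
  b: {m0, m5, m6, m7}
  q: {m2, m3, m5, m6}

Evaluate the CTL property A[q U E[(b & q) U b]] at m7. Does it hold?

Sat(b & q) = {m5, m6}
E[(b & q) U b]: least fixpoint, start Z0 = Sat(b) = {m0, m5, m6, m7}, add states in Sat(b & q) with some successor in Z. Already a fixed point.
Sat(E[(b & q) U b]) = {m0, m5, m6, m7}
A[q U E[(b & q) U b]]: least fixpoint, start Z0 = Sat(E[(b & q) U b]) = {m0, m5, m6, m7}, add states in Sat(q) with every successor in Z. Already a fixed point.
Sat(A[q U E[(b & q) U b]]) = {m0, m5, m6, m7}
m7 ∈ Sat(A[q U E[(b & q) U b]]) = {m0, m5, m6, m7}, so the formula holds at m7.

Yes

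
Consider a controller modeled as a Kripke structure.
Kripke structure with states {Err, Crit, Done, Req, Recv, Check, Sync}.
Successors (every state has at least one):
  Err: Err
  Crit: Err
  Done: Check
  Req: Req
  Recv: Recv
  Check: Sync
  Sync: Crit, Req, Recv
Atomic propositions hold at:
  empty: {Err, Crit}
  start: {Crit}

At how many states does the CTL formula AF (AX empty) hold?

Sat(AX empty) = {s : every successor in {Err, Crit}} = {Err, Crit}
AF (AX empty): least fixpoint, start Z0 = {Err, Crit}, add states with every successor in Z. Already a fixed point.
Sat(AF (AX empty)) = {Err, Crit}
|Sat(AF (AX empty))| = |{Err, Crit}| = 2.

2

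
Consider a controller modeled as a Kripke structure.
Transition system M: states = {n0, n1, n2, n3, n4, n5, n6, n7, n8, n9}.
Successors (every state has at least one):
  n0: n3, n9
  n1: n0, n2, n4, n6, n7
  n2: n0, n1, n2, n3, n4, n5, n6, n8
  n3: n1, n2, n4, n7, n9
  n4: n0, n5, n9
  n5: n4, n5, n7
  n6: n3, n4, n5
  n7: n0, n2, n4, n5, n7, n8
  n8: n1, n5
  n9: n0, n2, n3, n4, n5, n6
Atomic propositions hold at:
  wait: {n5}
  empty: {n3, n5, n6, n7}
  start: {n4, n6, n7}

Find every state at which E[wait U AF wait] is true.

{n5}

AF wait: least fixpoint, start Z0 = {n5}, add states with every successor in Z. Already a fixed point.
Sat(AF wait) = {n5}
E[wait U AF wait]: least fixpoint, start Z0 = Sat(AF wait) = {n5}, add states in Sat(wait) with some successor in Z. Already a fixed point.
Sat(E[wait U AF wait]) = {n5}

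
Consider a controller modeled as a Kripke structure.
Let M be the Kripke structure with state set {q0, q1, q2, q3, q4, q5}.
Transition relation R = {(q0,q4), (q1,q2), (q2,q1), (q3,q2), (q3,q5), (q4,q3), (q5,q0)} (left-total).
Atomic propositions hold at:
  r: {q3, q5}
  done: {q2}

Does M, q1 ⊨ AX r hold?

No

Sat(AX r) = {s : every successor in {q3, q5}} = {q4}
q1 ∉ Sat(AX r) = {q4}, so the formula does not hold at q1.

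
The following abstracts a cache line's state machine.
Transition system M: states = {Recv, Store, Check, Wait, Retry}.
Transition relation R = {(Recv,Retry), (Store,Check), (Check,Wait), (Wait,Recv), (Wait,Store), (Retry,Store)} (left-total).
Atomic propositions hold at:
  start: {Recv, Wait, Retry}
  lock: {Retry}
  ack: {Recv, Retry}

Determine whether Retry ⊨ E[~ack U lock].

Sat(~ack) = {Store, Check, Wait}
E[~ack U lock]: least fixpoint, start Z0 = Sat(lock) = {Retry}, add states in Sat(~ack) with some successor in Z. Already a fixed point.
Sat(E[~ack U lock]) = {Retry}
Retry ∈ Sat(E[~ack U lock]) = {Retry}, so the formula holds at Retry.

Yes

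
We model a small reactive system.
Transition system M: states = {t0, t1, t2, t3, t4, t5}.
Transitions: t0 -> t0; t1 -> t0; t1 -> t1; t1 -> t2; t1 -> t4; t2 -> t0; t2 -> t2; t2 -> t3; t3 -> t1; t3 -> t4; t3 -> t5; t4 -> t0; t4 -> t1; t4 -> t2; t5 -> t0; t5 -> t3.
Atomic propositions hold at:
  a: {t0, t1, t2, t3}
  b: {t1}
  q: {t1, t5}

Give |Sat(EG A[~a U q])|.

Sat(~a) = {t4, t5}
A[~a U q]: least fixpoint, start Z0 = Sat(q) = {t1, t5}, add states in Sat(~a) with every successor in Z. Already a fixed point.
Sat(A[~a U q]) = {t1, t5}
EG A[~a U q]: greatest fixpoint, start Z0 = {t1, t5}, keep only states in Sat with some successor in Z. Z1 = {t1}; fixed.
Sat(EG A[~a U q]) = {t1}
|Sat(EG A[~a U q])| = |{t1}| = 1.

1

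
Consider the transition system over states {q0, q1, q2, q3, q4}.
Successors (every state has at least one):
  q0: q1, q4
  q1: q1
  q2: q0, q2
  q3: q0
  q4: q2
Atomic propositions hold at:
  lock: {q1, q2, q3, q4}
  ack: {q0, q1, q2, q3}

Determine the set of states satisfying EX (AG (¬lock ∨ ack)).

{q0, q1}

Sat(¬lock) = {q0}
Sat(¬lock ∨ ack) = {q0, q1, q2, q3}
AG (¬lock ∨ ack): greatest fixpoint, start Z0 = {q0, q1, q2, q3}, keep only states in Sat with every successor in Z. Z1 = {q1, q2, q3}; Z2 = {q1}; fixed.
Sat(AG (¬lock ∨ ack)) = {q1}
Sat(EX (AG (¬lock ∨ ack))) = {s : some successor in {q1}} = {q0, q1}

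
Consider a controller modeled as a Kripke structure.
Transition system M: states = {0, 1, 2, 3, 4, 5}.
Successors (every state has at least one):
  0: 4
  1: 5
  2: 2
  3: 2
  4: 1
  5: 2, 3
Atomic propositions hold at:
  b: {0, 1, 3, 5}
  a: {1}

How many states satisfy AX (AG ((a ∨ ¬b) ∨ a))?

2

Sat(¬b) = {2, 4}
Sat(a ∨ ¬b) = {1, 2, 4}
Sat((a ∨ ¬b) ∨ a) = {1, 2, 4}
AG ((a ∨ ¬b) ∨ a): greatest fixpoint, start Z0 = {1, 2, 4}, keep only states in Sat with every successor in Z. Z1 = {2, 4}; Z2 = {2}; fixed.
Sat(AG ((a ∨ ¬b) ∨ a)) = {2}
Sat(AX (AG ((a ∨ ¬b) ∨ a))) = {s : every successor in {2}} = {2, 3}
|Sat(AX (AG ((a ∨ ¬b) ∨ a)))| = |{2, 3}| = 2.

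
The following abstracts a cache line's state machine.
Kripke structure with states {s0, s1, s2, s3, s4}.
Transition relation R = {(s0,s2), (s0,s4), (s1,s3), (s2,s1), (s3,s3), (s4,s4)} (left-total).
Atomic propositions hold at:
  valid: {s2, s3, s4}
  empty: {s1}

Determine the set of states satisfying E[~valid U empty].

{s1}

Sat(~valid) = {s0, s1}
E[~valid U empty]: least fixpoint, start Z0 = Sat(empty) = {s1}, add states in Sat(~valid) with some successor in Z. Already a fixed point.
Sat(E[~valid U empty]) = {s1}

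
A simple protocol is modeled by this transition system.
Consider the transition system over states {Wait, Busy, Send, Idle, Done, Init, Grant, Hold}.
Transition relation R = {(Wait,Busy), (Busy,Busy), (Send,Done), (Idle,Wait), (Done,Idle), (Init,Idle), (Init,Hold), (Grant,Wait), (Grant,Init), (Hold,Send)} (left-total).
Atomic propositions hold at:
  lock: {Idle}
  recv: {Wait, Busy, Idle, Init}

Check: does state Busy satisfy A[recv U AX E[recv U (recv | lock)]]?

Sat(recv | lock) = {Wait, Busy, Idle, Init}
E[recv U (recv | lock)]: least fixpoint, start Z0 = Sat((recv | lock)) = {Wait, Busy, Idle, Init}, add states in Sat(recv) with some successor in Z. Already a fixed point.
Sat(E[recv U (recv | lock)]) = {Wait, Busy, Idle, Init}
Sat(AX E[recv U (recv | lock)]) = {s : every successor in {Wait, Busy, Idle, Init}} = {Wait, Busy, Idle, Done, Grant}
A[recv U AX E[recv U (recv | lock)]]: least fixpoint, start Z0 = Sat(AX E[recv U (recv | lock)]) = {Wait, Busy, Idle, Done, Grant}, add states in Sat(recv) with every successor in Z. Already a fixed point.
Sat(A[recv U AX E[recv U (recv | lock)]]) = {Wait, Busy, Idle, Done, Grant}
Busy ∈ Sat(A[recv U AX E[recv U (recv | lock)]]) = {Wait, Busy, Idle, Done, Grant}, so the formula holds at Busy.

Yes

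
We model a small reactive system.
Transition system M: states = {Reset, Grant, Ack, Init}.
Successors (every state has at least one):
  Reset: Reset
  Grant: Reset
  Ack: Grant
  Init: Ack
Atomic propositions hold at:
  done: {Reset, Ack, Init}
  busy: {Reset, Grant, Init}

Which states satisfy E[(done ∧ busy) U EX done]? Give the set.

Sat(done ∧ busy) = {Reset, Init}
Sat(EX done) = {s : some successor in {Reset, Ack, Init}} = {Reset, Grant, Init}
E[(done ∧ busy) U EX done]: least fixpoint, start Z0 = Sat(EX done) = {Reset, Grant, Init}, add states in Sat(done ∧ busy) with some successor in Z. Already a fixed point.
Sat(E[(done ∧ busy) U EX done]) = {Reset, Grant, Init}

{Reset, Grant, Init}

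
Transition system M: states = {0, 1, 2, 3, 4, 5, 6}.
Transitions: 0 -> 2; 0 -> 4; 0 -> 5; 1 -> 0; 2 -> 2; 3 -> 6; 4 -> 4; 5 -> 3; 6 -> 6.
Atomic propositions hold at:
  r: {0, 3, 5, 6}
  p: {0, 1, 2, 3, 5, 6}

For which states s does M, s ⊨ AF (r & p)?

{0, 1, 3, 5, 6}

Sat(r & p) = {0, 3, 5, 6}
AF (r & p): least fixpoint, start Z0 = {0, 3, 5, 6}, add states with every successor in Z. Z1 = {0, 1, 3, 5, 6}; fixed.
Sat(AF (r & p)) = {0, 1, 3, 5, 6}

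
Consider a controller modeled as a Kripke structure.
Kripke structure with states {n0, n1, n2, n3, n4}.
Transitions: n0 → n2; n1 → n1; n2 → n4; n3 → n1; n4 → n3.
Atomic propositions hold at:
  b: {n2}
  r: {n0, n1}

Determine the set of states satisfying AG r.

AG r: greatest fixpoint, start Z0 = {n0, n1}, keep only states in Sat with every successor in Z. Z1 = {n1}; fixed.
Sat(AG r) = {n1}

{n1}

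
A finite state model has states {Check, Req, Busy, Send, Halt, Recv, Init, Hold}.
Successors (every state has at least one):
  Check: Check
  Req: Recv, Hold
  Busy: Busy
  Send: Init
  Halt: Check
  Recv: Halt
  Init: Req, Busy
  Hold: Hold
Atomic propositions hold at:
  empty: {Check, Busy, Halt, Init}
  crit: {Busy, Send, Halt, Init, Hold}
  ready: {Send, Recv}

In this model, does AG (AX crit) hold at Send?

No

Sat(AX crit) = {s : every successor in {Busy, Send, Halt, Init, Hold}} = {Busy, Send, Recv, Hold}
AG (AX crit): greatest fixpoint, start Z0 = {Busy, Send, Recv, Hold}, keep only states in Sat with every successor in Z. Z1 = {Busy, Hold}; fixed.
Sat(AG (AX crit)) = {Busy, Hold}
Send ∉ Sat(AG (AX crit)) = {Busy, Hold}, so the formula does not hold at Send.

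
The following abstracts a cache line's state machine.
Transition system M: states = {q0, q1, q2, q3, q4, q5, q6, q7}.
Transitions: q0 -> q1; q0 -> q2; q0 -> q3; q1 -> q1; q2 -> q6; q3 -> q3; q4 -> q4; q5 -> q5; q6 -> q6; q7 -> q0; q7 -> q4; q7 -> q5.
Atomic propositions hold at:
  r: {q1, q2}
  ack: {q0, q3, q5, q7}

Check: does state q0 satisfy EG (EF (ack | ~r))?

Yes

Sat(~r) = {q0, q3, q4, q5, q6, q7}
Sat(ack | ~r) = {q0, q3, q4, q5, q6, q7}
EF (ack | ~r): least fixpoint, start Z0 = {q0, q3, q4, q5, q6, q7}, add states with some successor in Z. Z1 = {q0, q2, q3, q4, q5, q6, q7}; fixed.
Sat(EF (ack | ~r)) = {q0, q2, q3, q4, q5, q6, q7}
EG (EF (ack | ~r)): greatest fixpoint, start Z0 = {q0, q2, q3, q4, q5, q6, q7}, keep only states in Sat with some successor in Z. Already a fixed point.
Sat(EG (EF (ack | ~r))) = {q0, q2, q3, q4, q5, q6, q7}
q0 ∈ Sat(EG (EF (ack | ~r))) = {q0, q2, q3, q4, q5, q6, q7}, so the formula holds at q0.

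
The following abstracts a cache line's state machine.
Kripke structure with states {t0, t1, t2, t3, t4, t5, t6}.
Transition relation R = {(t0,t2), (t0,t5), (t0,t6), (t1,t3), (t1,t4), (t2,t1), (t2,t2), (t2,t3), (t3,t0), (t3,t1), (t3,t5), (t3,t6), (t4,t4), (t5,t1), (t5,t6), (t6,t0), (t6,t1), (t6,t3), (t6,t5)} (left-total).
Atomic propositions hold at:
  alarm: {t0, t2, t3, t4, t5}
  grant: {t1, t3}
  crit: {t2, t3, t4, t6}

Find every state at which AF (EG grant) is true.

{t1, t3}

EG grant: greatest fixpoint, start Z0 = {t1, t3}, keep only states in Sat with some successor in Z. Already a fixed point.
Sat(EG grant) = {t1, t3}
AF (EG grant): least fixpoint, start Z0 = {t1, t3}, add states with every successor in Z. Already a fixed point.
Sat(AF (EG grant)) = {t1, t3}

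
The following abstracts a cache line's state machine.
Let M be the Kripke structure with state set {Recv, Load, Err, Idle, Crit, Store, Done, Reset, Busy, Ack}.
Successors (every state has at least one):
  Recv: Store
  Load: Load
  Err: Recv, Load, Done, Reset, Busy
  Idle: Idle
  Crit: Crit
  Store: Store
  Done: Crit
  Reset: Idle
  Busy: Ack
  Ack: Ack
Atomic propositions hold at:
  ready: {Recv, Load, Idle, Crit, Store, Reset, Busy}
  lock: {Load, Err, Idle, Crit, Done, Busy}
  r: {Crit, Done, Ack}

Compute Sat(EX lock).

Sat(EX lock) = {s : some successor in {Load, Err, Idle, Crit, Done, Busy}} = {Load, Err, Idle, Crit, Done, Reset}

{Load, Err, Idle, Crit, Done, Reset}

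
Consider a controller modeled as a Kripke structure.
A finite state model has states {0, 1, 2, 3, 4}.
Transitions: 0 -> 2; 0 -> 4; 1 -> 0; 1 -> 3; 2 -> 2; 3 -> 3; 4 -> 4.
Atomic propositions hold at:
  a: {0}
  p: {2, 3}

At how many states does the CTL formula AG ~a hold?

Sat(~a) = {1, 2, 3, 4}
AG ~a: greatest fixpoint, start Z0 = {1, 2, 3, 4}, keep only states in Sat with every successor in Z. Z1 = {2, 3, 4}; fixed.
Sat(AG ~a) = {2, 3, 4}
|Sat(AG ~a)| = |{2, 3, 4}| = 3.

3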